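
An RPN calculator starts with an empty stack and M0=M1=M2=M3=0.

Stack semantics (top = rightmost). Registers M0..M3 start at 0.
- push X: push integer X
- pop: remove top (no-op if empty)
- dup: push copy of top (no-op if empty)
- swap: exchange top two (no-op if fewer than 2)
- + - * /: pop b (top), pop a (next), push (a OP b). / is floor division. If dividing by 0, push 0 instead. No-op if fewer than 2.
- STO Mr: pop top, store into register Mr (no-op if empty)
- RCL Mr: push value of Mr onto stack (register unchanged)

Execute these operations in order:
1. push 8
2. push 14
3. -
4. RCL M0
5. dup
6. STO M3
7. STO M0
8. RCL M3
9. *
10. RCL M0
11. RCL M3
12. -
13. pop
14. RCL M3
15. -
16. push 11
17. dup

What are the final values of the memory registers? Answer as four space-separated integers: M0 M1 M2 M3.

Answer: 0 0 0 0

Derivation:
After op 1 (push 8): stack=[8] mem=[0,0,0,0]
After op 2 (push 14): stack=[8,14] mem=[0,0,0,0]
After op 3 (-): stack=[-6] mem=[0,0,0,0]
After op 4 (RCL M0): stack=[-6,0] mem=[0,0,0,0]
After op 5 (dup): stack=[-6,0,0] mem=[0,0,0,0]
After op 6 (STO M3): stack=[-6,0] mem=[0,0,0,0]
After op 7 (STO M0): stack=[-6] mem=[0,0,0,0]
After op 8 (RCL M3): stack=[-6,0] mem=[0,0,0,0]
After op 9 (*): stack=[0] mem=[0,0,0,0]
After op 10 (RCL M0): stack=[0,0] mem=[0,0,0,0]
After op 11 (RCL M3): stack=[0,0,0] mem=[0,0,0,0]
After op 12 (-): stack=[0,0] mem=[0,0,0,0]
After op 13 (pop): stack=[0] mem=[0,0,0,0]
After op 14 (RCL M3): stack=[0,0] mem=[0,0,0,0]
After op 15 (-): stack=[0] mem=[0,0,0,0]
After op 16 (push 11): stack=[0,11] mem=[0,0,0,0]
After op 17 (dup): stack=[0,11,11] mem=[0,0,0,0]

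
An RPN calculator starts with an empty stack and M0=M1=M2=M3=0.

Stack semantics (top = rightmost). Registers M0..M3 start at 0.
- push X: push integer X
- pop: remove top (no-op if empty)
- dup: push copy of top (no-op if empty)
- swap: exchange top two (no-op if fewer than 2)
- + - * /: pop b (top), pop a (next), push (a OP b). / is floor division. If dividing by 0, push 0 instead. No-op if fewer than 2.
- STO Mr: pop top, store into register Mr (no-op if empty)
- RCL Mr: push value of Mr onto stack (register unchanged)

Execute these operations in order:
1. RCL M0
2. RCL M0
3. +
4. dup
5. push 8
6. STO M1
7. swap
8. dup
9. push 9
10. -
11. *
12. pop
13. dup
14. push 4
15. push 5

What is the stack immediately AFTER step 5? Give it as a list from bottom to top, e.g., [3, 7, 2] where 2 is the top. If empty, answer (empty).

After op 1 (RCL M0): stack=[0] mem=[0,0,0,0]
After op 2 (RCL M0): stack=[0,0] mem=[0,0,0,0]
After op 3 (+): stack=[0] mem=[0,0,0,0]
After op 4 (dup): stack=[0,0] mem=[0,0,0,0]
After op 5 (push 8): stack=[0,0,8] mem=[0,0,0,0]

[0, 0, 8]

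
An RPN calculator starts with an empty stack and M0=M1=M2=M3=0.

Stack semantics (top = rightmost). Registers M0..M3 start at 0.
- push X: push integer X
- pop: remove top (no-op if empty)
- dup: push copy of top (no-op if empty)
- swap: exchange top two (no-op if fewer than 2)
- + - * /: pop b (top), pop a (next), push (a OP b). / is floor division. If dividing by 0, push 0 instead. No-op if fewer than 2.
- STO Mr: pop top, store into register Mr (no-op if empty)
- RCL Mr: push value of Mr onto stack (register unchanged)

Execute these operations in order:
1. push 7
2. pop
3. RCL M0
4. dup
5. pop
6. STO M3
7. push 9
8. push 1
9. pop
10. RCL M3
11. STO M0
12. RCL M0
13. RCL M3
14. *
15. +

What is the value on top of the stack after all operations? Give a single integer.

Answer: 9

Derivation:
After op 1 (push 7): stack=[7] mem=[0,0,0,0]
After op 2 (pop): stack=[empty] mem=[0,0,0,0]
After op 3 (RCL M0): stack=[0] mem=[0,0,0,0]
After op 4 (dup): stack=[0,0] mem=[0,0,0,0]
After op 5 (pop): stack=[0] mem=[0,0,0,0]
After op 6 (STO M3): stack=[empty] mem=[0,0,0,0]
After op 7 (push 9): stack=[9] mem=[0,0,0,0]
After op 8 (push 1): stack=[9,1] mem=[0,0,0,0]
After op 9 (pop): stack=[9] mem=[0,0,0,0]
After op 10 (RCL M3): stack=[9,0] mem=[0,0,0,0]
After op 11 (STO M0): stack=[9] mem=[0,0,0,0]
After op 12 (RCL M0): stack=[9,0] mem=[0,0,0,0]
After op 13 (RCL M3): stack=[9,0,0] mem=[0,0,0,0]
After op 14 (*): stack=[9,0] mem=[0,0,0,0]
After op 15 (+): stack=[9] mem=[0,0,0,0]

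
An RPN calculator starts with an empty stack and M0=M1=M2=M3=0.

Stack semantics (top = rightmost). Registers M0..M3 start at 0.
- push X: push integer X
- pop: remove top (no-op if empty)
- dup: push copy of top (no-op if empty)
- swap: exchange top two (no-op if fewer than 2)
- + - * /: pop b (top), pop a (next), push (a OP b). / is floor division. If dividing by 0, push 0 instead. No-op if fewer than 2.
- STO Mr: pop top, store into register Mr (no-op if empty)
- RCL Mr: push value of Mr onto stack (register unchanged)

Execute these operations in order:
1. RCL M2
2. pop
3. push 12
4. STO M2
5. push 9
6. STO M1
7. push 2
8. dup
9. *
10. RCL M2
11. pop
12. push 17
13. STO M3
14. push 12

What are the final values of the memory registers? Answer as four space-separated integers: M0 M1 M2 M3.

After op 1 (RCL M2): stack=[0] mem=[0,0,0,0]
After op 2 (pop): stack=[empty] mem=[0,0,0,0]
After op 3 (push 12): stack=[12] mem=[0,0,0,0]
After op 4 (STO M2): stack=[empty] mem=[0,0,12,0]
After op 5 (push 9): stack=[9] mem=[0,0,12,0]
After op 6 (STO M1): stack=[empty] mem=[0,9,12,0]
After op 7 (push 2): stack=[2] mem=[0,9,12,0]
After op 8 (dup): stack=[2,2] mem=[0,9,12,0]
After op 9 (*): stack=[4] mem=[0,9,12,0]
After op 10 (RCL M2): stack=[4,12] mem=[0,9,12,0]
After op 11 (pop): stack=[4] mem=[0,9,12,0]
After op 12 (push 17): stack=[4,17] mem=[0,9,12,0]
After op 13 (STO M3): stack=[4] mem=[0,9,12,17]
After op 14 (push 12): stack=[4,12] mem=[0,9,12,17]

Answer: 0 9 12 17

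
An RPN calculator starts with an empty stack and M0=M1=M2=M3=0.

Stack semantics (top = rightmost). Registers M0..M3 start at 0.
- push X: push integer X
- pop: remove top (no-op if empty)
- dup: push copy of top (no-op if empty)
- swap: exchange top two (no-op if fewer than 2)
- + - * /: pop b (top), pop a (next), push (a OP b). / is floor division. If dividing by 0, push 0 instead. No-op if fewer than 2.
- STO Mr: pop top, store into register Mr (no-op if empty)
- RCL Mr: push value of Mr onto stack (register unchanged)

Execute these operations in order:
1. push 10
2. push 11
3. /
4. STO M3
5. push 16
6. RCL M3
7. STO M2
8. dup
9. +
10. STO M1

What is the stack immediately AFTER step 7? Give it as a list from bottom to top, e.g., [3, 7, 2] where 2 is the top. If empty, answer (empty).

After op 1 (push 10): stack=[10] mem=[0,0,0,0]
After op 2 (push 11): stack=[10,11] mem=[0,0,0,0]
After op 3 (/): stack=[0] mem=[0,0,0,0]
After op 4 (STO M3): stack=[empty] mem=[0,0,0,0]
After op 5 (push 16): stack=[16] mem=[0,0,0,0]
After op 6 (RCL M3): stack=[16,0] mem=[0,0,0,0]
After op 7 (STO M2): stack=[16] mem=[0,0,0,0]

[16]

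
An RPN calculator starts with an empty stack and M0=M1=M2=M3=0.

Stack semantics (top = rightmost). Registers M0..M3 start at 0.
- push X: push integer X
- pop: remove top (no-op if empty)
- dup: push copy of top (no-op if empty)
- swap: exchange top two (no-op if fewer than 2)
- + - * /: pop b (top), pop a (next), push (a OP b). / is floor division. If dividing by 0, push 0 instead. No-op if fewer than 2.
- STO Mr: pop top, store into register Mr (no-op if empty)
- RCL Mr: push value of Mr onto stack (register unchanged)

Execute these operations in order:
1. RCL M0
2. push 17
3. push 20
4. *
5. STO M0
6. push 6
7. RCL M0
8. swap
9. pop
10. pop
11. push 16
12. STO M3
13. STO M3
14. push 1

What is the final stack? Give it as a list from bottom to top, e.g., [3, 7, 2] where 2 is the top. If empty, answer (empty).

Answer: [1]

Derivation:
After op 1 (RCL M0): stack=[0] mem=[0,0,0,0]
After op 2 (push 17): stack=[0,17] mem=[0,0,0,0]
After op 3 (push 20): stack=[0,17,20] mem=[0,0,0,0]
After op 4 (*): stack=[0,340] mem=[0,0,0,0]
After op 5 (STO M0): stack=[0] mem=[340,0,0,0]
After op 6 (push 6): stack=[0,6] mem=[340,0,0,0]
After op 7 (RCL M0): stack=[0,6,340] mem=[340,0,0,0]
After op 8 (swap): stack=[0,340,6] mem=[340,0,0,0]
After op 9 (pop): stack=[0,340] mem=[340,0,0,0]
After op 10 (pop): stack=[0] mem=[340,0,0,0]
After op 11 (push 16): stack=[0,16] mem=[340,0,0,0]
After op 12 (STO M3): stack=[0] mem=[340,0,0,16]
After op 13 (STO M3): stack=[empty] mem=[340,0,0,0]
After op 14 (push 1): stack=[1] mem=[340,0,0,0]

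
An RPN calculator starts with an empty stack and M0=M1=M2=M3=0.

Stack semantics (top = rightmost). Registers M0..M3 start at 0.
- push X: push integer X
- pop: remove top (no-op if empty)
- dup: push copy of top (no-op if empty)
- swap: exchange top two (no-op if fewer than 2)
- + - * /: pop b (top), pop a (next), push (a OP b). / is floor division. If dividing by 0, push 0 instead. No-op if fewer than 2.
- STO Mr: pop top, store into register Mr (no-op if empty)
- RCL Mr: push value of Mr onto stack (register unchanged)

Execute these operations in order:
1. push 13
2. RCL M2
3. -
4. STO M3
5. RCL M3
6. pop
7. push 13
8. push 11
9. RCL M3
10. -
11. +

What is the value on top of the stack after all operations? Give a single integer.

After op 1 (push 13): stack=[13] mem=[0,0,0,0]
After op 2 (RCL M2): stack=[13,0] mem=[0,0,0,0]
After op 3 (-): stack=[13] mem=[0,0,0,0]
After op 4 (STO M3): stack=[empty] mem=[0,0,0,13]
After op 5 (RCL M3): stack=[13] mem=[0,0,0,13]
After op 6 (pop): stack=[empty] mem=[0,0,0,13]
After op 7 (push 13): stack=[13] mem=[0,0,0,13]
After op 8 (push 11): stack=[13,11] mem=[0,0,0,13]
After op 9 (RCL M3): stack=[13,11,13] mem=[0,0,0,13]
After op 10 (-): stack=[13,-2] mem=[0,0,0,13]
After op 11 (+): stack=[11] mem=[0,0,0,13]

Answer: 11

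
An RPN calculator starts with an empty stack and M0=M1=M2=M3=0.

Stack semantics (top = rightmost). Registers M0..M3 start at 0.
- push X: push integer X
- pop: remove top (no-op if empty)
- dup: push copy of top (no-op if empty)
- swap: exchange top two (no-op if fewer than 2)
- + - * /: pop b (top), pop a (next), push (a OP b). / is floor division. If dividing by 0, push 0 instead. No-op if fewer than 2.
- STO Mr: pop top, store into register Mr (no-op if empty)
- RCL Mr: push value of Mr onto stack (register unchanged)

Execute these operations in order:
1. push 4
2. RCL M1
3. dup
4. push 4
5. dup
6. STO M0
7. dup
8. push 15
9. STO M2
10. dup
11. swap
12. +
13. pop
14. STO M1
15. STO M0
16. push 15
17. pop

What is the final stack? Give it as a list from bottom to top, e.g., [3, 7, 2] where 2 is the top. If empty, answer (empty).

After op 1 (push 4): stack=[4] mem=[0,0,0,0]
After op 2 (RCL M1): stack=[4,0] mem=[0,0,0,0]
After op 3 (dup): stack=[4,0,0] mem=[0,0,0,0]
After op 4 (push 4): stack=[4,0,0,4] mem=[0,0,0,0]
After op 5 (dup): stack=[4,0,0,4,4] mem=[0,0,0,0]
After op 6 (STO M0): stack=[4,0,0,4] mem=[4,0,0,0]
After op 7 (dup): stack=[4,0,0,4,4] mem=[4,0,0,0]
After op 8 (push 15): stack=[4,0,0,4,4,15] mem=[4,0,0,0]
After op 9 (STO M2): stack=[4,0,0,4,4] mem=[4,0,15,0]
After op 10 (dup): stack=[4,0,0,4,4,4] mem=[4,0,15,0]
After op 11 (swap): stack=[4,0,0,4,4,4] mem=[4,0,15,0]
After op 12 (+): stack=[4,0,0,4,8] mem=[4,0,15,0]
After op 13 (pop): stack=[4,0,0,4] mem=[4,0,15,0]
After op 14 (STO M1): stack=[4,0,0] mem=[4,4,15,0]
After op 15 (STO M0): stack=[4,0] mem=[0,4,15,0]
After op 16 (push 15): stack=[4,0,15] mem=[0,4,15,0]
After op 17 (pop): stack=[4,0] mem=[0,4,15,0]

Answer: [4, 0]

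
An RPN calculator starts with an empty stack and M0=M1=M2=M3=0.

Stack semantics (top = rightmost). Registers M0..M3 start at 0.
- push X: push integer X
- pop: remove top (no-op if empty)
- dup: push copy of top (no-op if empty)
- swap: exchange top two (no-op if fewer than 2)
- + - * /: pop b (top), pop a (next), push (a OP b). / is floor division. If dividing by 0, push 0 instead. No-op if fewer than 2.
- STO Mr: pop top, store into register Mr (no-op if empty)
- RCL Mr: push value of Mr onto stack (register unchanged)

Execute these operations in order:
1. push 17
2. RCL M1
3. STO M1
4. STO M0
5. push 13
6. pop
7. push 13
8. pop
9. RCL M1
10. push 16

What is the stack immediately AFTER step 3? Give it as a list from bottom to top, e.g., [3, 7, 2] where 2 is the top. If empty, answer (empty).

After op 1 (push 17): stack=[17] mem=[0,0,0,0]
After op 2 (RCL M1): stack=[17,0] mem=[0,0,0,0]
After op 3 (STO M1): stack=[17] mem=[0,0,0,0]

[17]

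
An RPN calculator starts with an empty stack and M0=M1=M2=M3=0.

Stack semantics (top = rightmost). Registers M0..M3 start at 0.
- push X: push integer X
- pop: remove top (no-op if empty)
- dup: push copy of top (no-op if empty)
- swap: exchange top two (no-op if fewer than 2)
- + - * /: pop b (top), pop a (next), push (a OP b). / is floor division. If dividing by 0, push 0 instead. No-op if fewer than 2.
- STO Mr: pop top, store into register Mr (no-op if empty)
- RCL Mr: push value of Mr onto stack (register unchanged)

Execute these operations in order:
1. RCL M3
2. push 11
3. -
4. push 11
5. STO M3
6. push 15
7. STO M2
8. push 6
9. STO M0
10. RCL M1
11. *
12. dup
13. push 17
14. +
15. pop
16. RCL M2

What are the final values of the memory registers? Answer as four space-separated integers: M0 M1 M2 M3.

Answer: 6 0 15 11

Derivation:
After op 1 (RCL M3): stack=[0] mem=[0,0,0,0]
After op 2 (push 11): stack=[0,11] mem=[0,0,0,0]
After op 3 (-): stack=[-11] mem=[0,0,0,0]
After op 4 (push 11): stack=[-11,11] mem=[0,0,0,0]
After op 5 (STO M3): stack=[-11] mem=[0,0,0,11]
After op 6 (push 15): stack=[-11,15] mem=[0,0,0,11]
After op 7 (STO M2): stack=[-11] mem=[0,0,15,11]
After op 8 (push 6): stack=[-11,6] mem=[0,0,15,11]
After op 9 (STO M0): stack=[-11] mem=[6,0,15,11]
After op 10 (RCL M1): stack=[-11,0] mem=[6,0,15,11]
After op 11 (*): stack=[0] mem=[6,0,15,11]
After op 12 (dup): stack=[0,0] mem=[6,0,15,11]
After op 13 (push 17): stack=[0,0,17] mem=[6,0,15,11]
After op 14 (+): stack=[0,17] mem=[6,0,15,11]
After op 15 (pop): stack=[0] mem=[6,0,15,11]
After op 16 (RCL M2): stack=[0,15] mem=[6,0,15,11]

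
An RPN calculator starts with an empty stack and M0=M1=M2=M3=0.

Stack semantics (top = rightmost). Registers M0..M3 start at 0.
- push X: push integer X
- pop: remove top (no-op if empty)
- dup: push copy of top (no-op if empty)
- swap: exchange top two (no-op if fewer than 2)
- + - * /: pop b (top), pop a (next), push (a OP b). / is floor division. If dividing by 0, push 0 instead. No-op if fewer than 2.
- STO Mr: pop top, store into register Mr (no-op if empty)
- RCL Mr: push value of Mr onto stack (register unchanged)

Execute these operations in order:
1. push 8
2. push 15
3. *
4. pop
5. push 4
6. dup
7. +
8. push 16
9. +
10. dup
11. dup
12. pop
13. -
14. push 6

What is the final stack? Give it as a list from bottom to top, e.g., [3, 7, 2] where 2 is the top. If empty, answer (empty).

After op 1 (push 8): stack=[8] mem=[0,0,0,0]
After op 2 (push 15): stack=[8,15] mem=[0,0,0,0]
After op 3 (*): stack=[120] mem=[0,0,0,0]
After op 4 (pop): stack=[empty] mem=[0,0,0,0]
After op 5 (push 4): stack=[4] mem=[0,0,0,0]
After op 6 (dup): stack=[4,4] mem=[0,0,0,0]
After op 7 (+): stack=[8] mem=[0,0,0,0]
After op 8 (push 16): stack=[8,16] mem=[0,0,0,0]
After op 9 (+): stack=[24] mem=[0,0,0,0]
After op 10 (dup): stack=[24,24] mem=[0,0,0,0]
After op 11 (dup): stack=[24,24,24] mem=[0,0,0,0]
After op 12 (pop): stack=[24,24] mem=[0,0,0,0]
After op 13 (-): stack=[0] mem=[0,0,0,0]
After op 14 (push 6): stack=[0,6] mem=[0,0,0,0]

Answer: [0, 6]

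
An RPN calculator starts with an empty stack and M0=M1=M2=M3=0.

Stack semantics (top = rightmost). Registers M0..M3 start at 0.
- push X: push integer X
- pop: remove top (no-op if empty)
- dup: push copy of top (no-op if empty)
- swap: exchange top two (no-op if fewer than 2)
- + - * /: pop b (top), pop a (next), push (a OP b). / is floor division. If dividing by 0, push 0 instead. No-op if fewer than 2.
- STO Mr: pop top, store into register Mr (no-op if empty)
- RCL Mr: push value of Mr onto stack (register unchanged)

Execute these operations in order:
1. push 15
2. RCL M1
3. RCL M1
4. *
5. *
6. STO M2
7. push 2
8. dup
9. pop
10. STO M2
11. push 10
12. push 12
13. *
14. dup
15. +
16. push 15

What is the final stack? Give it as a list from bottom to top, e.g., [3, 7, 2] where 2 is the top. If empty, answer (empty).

After op 1 (push 15): stack=[15] mem=[0,0,0,0]
After op 2 (RCL M1): stack=[15,0] mem=[0,0,0,0]
After op 3 (RCL M1): stack=[15,0,0] mem=[0,0,0,0]
After op 4 (*): stack=[15,0] mem=[0,0,0,0]
After op 5 (*): stack=[0] mem=[0,0,0,0]
After op 6 (STO M2): stack=[empty] mem=[0,0,0,0]
After op 7 (push 2): stack=[2] mem=[0,0,0,0]
After op 8 (dup): stack=[2,2] mem=[0,0,0,0]
After op 9 (pop): stack=[2] mem=[0,0,0,0]
After op 10 (STO M2): stack=[empty] mem=[0,0,2,0]
After op 11 (push 10): stack=[10] mem=[0,0,2,0]
After op 12 (push 12): stack=[10,12] mem=[0,0,2,0]
After op 13 (*): stack=[120] mem=[0,0,2,0]
After op 14 (dup): stack=[120,120] mem=[0,0,2,0]
After op 15 (+): stack=[240] mem=[0,0,2,0]
After op 16 (push 15): stack=[240,15] mem=[0,0,2,0]

Answer: [240, 15]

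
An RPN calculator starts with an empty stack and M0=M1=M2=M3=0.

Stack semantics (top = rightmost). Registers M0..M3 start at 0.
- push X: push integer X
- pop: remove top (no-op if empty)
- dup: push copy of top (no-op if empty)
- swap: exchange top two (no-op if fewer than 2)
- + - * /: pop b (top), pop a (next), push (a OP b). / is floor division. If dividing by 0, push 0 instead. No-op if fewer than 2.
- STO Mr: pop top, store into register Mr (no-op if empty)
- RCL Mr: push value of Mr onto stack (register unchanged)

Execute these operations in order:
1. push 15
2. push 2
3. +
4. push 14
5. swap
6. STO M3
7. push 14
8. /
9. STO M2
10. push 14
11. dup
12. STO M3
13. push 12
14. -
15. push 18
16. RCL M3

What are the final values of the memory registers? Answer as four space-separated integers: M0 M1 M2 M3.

Answer: 0 0 1 14

Derivation:
After op 1 (push 15): stack=[15] mem=[0,0,0,0]
After op 2 (push 2): stack=[15,2] mem=[0,0,0,0]
After op 3 (+): stack=[17] mem=[0,0,0,0]
After op 4 (push 14): stack=[17,14] mem=[0,0,0,0]
After op 5 (swap): stack=[14,17] mem=[0,0,0,0]
After op 6 (STO M3): stack=[14] mem=[0,0,0,17]
After op 7 (push 14): stack=[14,14] mem=[0,0,0,17]
After op 8 (/): stack=[1] mem=[0,0,0,17]
After op 9 (STO M2): stack=[empty] mem=[0,0,1,17]
After op 10 (push 14): stack=[14] mem=[0,0,1,17]
After op 11 (dup): stack=[14,14] mem=[0,0,1,17]
After op 12 (STO M3): stack=[14] mem=[0,0,1,14]
After op 13 (push 12): stack=[14,12] mem=[0,0,1,14]
After op 14 (-): stack=[2] mem=[0,0,1,14]
After op 15 (push 18): stack=[2,18] mem=[0,0,1,14]
After op 16 (RCL M3): stack=[2,18,14] mem=[0,0,1,14]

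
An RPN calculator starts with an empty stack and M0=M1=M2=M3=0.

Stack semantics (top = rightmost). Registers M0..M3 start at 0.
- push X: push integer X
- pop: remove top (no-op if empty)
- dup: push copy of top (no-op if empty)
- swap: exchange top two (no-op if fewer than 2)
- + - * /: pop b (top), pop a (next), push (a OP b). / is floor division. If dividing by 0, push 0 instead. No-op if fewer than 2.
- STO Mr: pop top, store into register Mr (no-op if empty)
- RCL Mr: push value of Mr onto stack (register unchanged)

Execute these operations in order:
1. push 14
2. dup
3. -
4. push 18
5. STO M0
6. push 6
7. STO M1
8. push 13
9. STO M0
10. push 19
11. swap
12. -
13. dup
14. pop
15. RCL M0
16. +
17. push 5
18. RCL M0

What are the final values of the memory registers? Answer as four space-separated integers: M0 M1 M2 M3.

Answer: 13 6 0 0

Derivation:
After op 1 (push 14): stack=[14] mem=[0,0,0,0]
After op 2 (dup): stack=[14,14] mem=[0,0,0,0]
After op 3 (-): stack=[0] mem=[0,0,0,0]
After op 4 (push 18): stack=[0,18] mem=[0,0,0,0]
After op 5 (STO M0): stack=[0] mem=[18,0,0,0]
After op 6 (push 6): stack=[0,6] mem=[18,0,0,0]
After op 7 (STO M1): stack=[0] mem=[18,6,0,0]
After op 8 (push 13): stack=[0,13] mem=[18,6,0,0]
After op 9 (STO M0): stack=[0] mem=[13,6,0,0]
After op 10 (push 19): stack=[0,19] mem=[13,6,0,0]
After op 11 (swap): stack=[19,0] mem=[13,6,0,0]
After op 12 (-): stack=[19] mem=[13,6,0,0]
After op 13 (dup): stack=[19,19] mem=[13,6,0,0]
After op 14 (pop): stack=[19] mem=[13,6,0,0]
After op 15 (RCL M0): stack=[19,13] mem=[13,6,0,0]
After op 16 (+): stack=[32] mem=[13,6,0,0]
After op 17 (push 5): stack=[32,5] mem=[13,6,0,0]
After op 18 (RCL M0): stack=[32,5,13] mem=[13,6,0,0]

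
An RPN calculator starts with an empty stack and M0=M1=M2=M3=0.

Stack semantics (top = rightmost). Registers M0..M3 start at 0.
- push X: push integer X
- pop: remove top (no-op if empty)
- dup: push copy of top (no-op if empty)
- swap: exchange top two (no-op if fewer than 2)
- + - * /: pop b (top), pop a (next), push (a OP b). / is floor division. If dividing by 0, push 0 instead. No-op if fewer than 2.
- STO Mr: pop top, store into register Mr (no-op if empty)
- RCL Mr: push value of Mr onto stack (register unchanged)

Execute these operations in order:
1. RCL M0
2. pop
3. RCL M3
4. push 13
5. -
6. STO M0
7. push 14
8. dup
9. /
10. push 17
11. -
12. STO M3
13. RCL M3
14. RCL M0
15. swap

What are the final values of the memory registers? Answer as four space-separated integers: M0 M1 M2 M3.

After op 1 (RCL M0): stack=[0] mem=[0,0,0,0]
After op 2 (pop): stack=[empty] mem=[0,0,0,0]
After op 3 (RCL M3): stack=[0] mem=[0,0,0,0]
After op 4 (push 13): stack=[0,13] mem=[0,0,0,0]
After op 5 (-): stack=[-13] mem=[0,0,0,0]
After op 6 (STO M0): stack=[empty] mem=[-13,0,0,0]
After op 7 (push 14): stack=[14] mem=[-13,0,0,0]
After op 8 (dup): stack=[14,14] mem=[-13,0,0,0]
After op 9 (/): stack=[1] mem=[-13,0,0,0]
After op 10 (push 17): stack=[1,17] mem=[-13,0,0,0]
After op 11 (-): stack=[-16] mem=[-13,0,0,0]
After op 12 (STO M3): stack=[empty] mem=[-13,0,0,-16]
After op 13 (RCL M3): stack=[-16] mem=[-13,0,0,-16]
After op 14 (RCL M0): stack=[-16,-13] mem=[-13,0,0,-16]
After op 15 (swap): stack=[-13,-16] mem=[-13,0,0,-16]

Answer: -13 0 0 -16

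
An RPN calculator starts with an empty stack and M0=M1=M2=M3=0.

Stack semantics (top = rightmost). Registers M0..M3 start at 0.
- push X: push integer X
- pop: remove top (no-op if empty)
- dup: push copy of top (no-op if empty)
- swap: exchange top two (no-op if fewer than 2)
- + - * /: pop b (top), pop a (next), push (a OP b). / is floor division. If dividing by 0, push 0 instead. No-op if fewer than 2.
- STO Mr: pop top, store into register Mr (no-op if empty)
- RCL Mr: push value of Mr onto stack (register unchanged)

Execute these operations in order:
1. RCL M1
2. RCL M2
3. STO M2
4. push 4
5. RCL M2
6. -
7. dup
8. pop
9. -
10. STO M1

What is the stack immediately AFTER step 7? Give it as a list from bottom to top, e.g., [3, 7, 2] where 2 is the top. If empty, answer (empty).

After op 1 (RCL M1): stack=[0] mem=[0,0,0,0]
After op 2 (RCL M2): stack=[0,0] mem=[0,0,0,0]
After op 3 (STO M2): stack=[0] mem=[0,0,0,0]
After op 4 (push 4): stack=[0,4] mem=[0,0,0,0]
After op 5 (RCL M2): stack=[0,4,0] mem=[0,0,0,0]
After op 6 (-): stack=[0,4] mem=[0,0,0,0]
After op 7 (dup): stack=[0,4,4] mem=[0,0,0,0]

[0, 4, 4]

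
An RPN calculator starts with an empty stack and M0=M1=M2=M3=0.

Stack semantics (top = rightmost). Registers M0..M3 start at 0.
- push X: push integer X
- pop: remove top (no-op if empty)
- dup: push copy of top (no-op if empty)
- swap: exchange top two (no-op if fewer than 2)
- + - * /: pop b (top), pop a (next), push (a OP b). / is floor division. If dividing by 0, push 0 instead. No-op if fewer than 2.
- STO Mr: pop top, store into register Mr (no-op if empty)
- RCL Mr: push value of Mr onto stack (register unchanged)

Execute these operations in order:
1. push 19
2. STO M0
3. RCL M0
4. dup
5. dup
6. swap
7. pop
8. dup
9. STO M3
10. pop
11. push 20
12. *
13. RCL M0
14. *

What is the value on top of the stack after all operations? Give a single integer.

After op 1 (push 19): stack=[19] mem=[0,0,0,0]
After op 2 (STO M0): stack=[empty] mem=[19,0,0,0]
After op 3 (RCL M0): stack=[19] mem=[19,0,0,0]
After op 4 (dup): stack=[19,19] mem=[19,0,0,0]
After op 5 (dup): stack=[19,19,19] mem=[19,0,0,0]
After op 6 (swap): stack=[19,19,19] mem=[19,0,0,0]
After op 7 (pop): stack=[19,19] mem=[19,0,0,0]
After op 8 (dup): stack=[19,19,19] mem=[19,0,0,0]
After op 9 (STO M3): stack=[19,19] mem=[19,0,0,19]
After op 10 (pop): stack=[19] mem=[19,0,0,19]
After op 11 (push 20): stack=[19,20] mem=[19,0,0,19]
After op 12 (*): stack=[380] mem=[19,0,0,19]
After op 13 (RCL M0): stack=[380,19] mem=[19,0,0,19]
After op 14 (*): stack=[7220] mem=[19,0,0,19]

Answer: 7220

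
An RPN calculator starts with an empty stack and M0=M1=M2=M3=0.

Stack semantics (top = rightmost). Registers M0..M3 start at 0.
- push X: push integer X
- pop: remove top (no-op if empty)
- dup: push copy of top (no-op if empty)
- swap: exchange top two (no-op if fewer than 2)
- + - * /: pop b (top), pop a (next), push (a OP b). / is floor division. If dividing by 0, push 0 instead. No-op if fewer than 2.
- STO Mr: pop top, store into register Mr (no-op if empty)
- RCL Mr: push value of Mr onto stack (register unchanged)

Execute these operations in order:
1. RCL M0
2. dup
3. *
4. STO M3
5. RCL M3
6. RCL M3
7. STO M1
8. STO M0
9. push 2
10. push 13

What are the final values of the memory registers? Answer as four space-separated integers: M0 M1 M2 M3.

Answer: 0 0 0 0

Derivation:
After op 1 (RCL M0): stack=[0] mem=[0,0,0,0]
After op 2 (dup): stack=[0,0] mem=[0,0,0,0]
After op 3 (*): stack=[0] mem=[0,0,0,0]
After op 4 (STO M3): stack=[empty] mem=[0,0,0,0]
After op 5 (RCL M3): stack=[0] mem=[0,0,0,0]
After op 6 (RCL M3): stack=[0,0] mem=[0,0,0,0]
After op 7 (STO M1): stack=[0] mem=[0,0,0,0]
After op 8 (STO M0): stack=[empty] mem=[0,0,0,0]
After op 9 (push 2): stack=[2] mem=[0,0,0,0]
After op 10 (push 13): stack=[2,13] mem=[0,0,0,0]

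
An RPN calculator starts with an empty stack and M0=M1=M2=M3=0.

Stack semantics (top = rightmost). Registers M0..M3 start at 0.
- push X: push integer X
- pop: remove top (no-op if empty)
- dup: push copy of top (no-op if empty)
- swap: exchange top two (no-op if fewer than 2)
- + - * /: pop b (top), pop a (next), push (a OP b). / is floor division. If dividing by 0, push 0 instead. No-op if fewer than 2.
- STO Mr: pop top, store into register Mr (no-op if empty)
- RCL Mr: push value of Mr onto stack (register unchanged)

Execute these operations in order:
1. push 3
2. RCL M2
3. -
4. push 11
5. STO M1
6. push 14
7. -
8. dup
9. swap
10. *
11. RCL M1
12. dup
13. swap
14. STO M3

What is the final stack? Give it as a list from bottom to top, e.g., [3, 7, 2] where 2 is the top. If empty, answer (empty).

After op 1 (push 3): stack=[3] mem=[0,0,0,0]
After op 2 (RCL M2): stack=[3,0] mem=[0,0,0,0]
After op 3 (-): stack=[3] mem=[0,0,0,0]
After op 4 (push 11): stack=[3,11] mem=[0,0,0,0]
After op 5 (STO M1): stack=[3] mem=[0,11,0,0]
After op 6 (push 14): stack=[3,14] mem=[0,11,0,0]
After op 7 (-): stack=[-11] mem=[0,11,0,0]
After op 8 (dup): stack=[-11,-11] mem=[0,11,0,0]
After op 9 (swap): stack=[-11,-11] mem=[0,11,0,0]
After op 10 (*): stack=[121] mem=[0,11,0,0]
After op 11 (RCL M1): stack=[121,11] mem=[0,11,0,0]
After op 12 (dup): stack=[121,11,11] mem=[0,11,0,0]
After op 13 (swap): stack=[121,11,11] mem=[0,11,0,0]
After op 14 (STO M3): stack=[121,11] mem=[0,11,0,11]

Answer: [121, 11]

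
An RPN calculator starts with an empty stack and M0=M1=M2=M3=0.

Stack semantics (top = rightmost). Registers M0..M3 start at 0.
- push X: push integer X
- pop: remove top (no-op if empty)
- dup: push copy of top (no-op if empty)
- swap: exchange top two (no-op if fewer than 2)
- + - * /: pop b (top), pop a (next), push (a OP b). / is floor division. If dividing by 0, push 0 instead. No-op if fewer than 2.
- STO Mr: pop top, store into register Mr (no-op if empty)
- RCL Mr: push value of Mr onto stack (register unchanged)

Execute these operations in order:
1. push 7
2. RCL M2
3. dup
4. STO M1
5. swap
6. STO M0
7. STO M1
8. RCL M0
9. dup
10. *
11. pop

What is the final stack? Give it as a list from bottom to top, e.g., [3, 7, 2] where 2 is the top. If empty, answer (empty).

Answer: (empty)

Derivation:
After op 1 (push 7): stack=[7] mem=[0,0,0,0]
After op 2 (RCL M2): stack=[7,0] mem=[0,0,0,0]
After op 3 (dup): stack=[7,0,0] mem=[0,0,0,0]
After op 4 (STO M1): stack=[7,0] mem=[0,0,0,0]
After op 5 (swap): stack=[0,7] mem=[0,0,0,0]
After op 6 (STO M0): stack=[0] mem=[7,0,0,0]
After op 7 (STO M1): stack=[empty] mem=[7,0,0,0]
After op 8 (RCL M0): stack=[7] mem=[7,0,0,0]
After op 9 (dup): stack=[7,7] mem=[7,0,0,0]
After op 10 (*): stack=[49] mem=[7,0,0,0]
After op 11 (pop): stack=[empty] mem=[7,0,0,0]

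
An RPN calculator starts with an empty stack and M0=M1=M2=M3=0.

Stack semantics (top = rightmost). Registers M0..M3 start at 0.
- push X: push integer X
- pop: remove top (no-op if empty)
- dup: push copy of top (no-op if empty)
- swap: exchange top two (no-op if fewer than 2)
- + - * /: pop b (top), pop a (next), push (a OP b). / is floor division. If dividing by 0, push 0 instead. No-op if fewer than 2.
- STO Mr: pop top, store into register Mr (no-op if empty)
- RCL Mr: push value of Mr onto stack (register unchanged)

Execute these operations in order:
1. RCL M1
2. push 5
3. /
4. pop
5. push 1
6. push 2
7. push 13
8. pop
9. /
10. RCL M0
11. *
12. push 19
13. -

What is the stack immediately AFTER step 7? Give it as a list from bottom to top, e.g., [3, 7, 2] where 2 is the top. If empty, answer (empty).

After op 1 (RCL M1): stack=[0] mem=[0,0,0,0]
After op 2 (push 5): stack=[0,5] mem=[0,0,0,0]
After op 3 (/): stack=[0] mem=[0,0,0,0]
After op 4 (pop): stack=[empty] mem=[0,0,0,0]
After op 5 (push 1): stack=[1] mem=[0,0,0,0]
After op 6 (push 2): stack=[1,2] mem=[0,0,0,0]
After op 7 (push 13): stack=[1,2,13] mem=[0,0,0,0]

[1, 2, 13]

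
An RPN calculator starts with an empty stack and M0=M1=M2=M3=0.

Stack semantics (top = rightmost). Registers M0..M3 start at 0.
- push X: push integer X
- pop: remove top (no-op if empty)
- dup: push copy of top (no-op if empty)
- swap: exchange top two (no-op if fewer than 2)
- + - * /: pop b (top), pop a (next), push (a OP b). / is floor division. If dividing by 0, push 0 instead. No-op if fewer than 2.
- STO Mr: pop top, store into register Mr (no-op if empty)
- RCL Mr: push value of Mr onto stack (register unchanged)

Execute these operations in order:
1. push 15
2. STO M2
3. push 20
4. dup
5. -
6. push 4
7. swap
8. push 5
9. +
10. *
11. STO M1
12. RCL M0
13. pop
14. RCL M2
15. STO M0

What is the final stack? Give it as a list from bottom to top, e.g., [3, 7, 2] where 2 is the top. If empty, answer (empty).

After op 1 (push 15): stack=[15] mem=[0,0,0,0]
After op 2 (STO M2): stack=[empty] mem=[0,0,15,0]
After op 3 (push 20): stack=[20] mem=[0,0,15,0]
After op 4 (dup): stack=[20,20] mem=[0,0,15,0]
After op 5 (-): stack=[0] mem=[0,0,15,0]
After op 6 (push 4): stack=[0,4] mem=[0,0,15,0]
After op 7 (swap): stack=[4,0] mem=[0,0,15,0]
After op 8 (push 5): stack=[4,0,5] mem=[0,0,15,0]
After op 9 (+): stack=[4,5] mem=[0,0,15,0]
After op 10 (*): stack=[20] mem=[0,0,15,0]
After op 11 (STO M1): stack=[empty] mem=[0,20,15,0]
After op 12 (RCL M0): stack=[0] mem=[0,20,15,0]
After op 13 (pop): stack=[empty] mem=[0,20,15,0]
After op 14 (RCL M2): stack=[15] mem=[0,20,15,0]
After op 15 (STO M0): stack=[empty] mem=[15,20,15,0]

Answer: (empty)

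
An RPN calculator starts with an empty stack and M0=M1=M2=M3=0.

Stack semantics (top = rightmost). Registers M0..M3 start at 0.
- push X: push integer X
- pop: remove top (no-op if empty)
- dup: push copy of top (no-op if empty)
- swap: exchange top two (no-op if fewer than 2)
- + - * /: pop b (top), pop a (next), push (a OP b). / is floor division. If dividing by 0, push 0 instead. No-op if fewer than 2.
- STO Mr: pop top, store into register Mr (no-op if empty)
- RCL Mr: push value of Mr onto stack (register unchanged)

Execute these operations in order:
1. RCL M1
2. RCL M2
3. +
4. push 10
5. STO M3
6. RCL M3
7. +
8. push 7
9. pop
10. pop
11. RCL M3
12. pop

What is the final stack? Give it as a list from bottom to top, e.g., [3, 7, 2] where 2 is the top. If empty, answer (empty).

Answer: (empty)

Derivation:
After op 1 (RCL M1): stack=[0] mem=[0,0,0,0]
After op 2 (RCL M2): stack=[0,0] mem=[0,0,0,0]
After op 3 (+): stack=[0] mem=[0,0,0,0]
After op 4 (push 10): stack=[0,10] mem=[0,0,0,0]
After op 5 (STO M3): stack=[0] mem=[0,0,0,10]
After op 6 (RCL M3): stack=[0,10] mem=[0,0,0,10]
After op 7 (+): stack=[10] mem=[0,0,0,10]
After op 8 (push 7): stack=[10,7] mem=[0,0,0,10]
After op 9 (pop): stack=[10] mem=[0,0,0,10]
After op 10 (pop): stack=[empty] mem=[0,0,0,10]
After op 11 (RCL M3): stack=[10] mem=[0,0,0,10]
After op 12 (pop): stack=[empty] mem=[0,0,0,10]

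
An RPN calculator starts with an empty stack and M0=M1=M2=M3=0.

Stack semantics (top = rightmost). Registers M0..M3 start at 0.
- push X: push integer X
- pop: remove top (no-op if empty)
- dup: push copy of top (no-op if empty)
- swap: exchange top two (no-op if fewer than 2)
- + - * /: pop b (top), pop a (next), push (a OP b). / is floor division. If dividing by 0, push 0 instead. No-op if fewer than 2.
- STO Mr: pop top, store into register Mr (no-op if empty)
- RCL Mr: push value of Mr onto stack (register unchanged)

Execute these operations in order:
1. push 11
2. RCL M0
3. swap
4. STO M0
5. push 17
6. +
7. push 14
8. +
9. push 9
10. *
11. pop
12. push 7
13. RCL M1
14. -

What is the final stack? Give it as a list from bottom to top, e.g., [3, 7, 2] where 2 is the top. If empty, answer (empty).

Answer: [7]

Derivation:
After op 1 (push 11): stack=[11] mem=[0,0,0,0]
After op 2 (RCL M0): stack=[11,0] mem=[0,0,0,0]
After op 3 (swap): stack=[0,11] mem=[0,0,0,0]
After op 4 (STO M0): stack=[0] mem=[11,0,0,0]
After op 5 (push 17): stack=[0,17] mem=[11,0,0,0]
After op 6 (+): stack=[17] mem=[11,0,0,0]
After op 7 (push 14): stack=[17,14] mem=[11,0,0,0]
After op 8 (+): stack=[31] mem=[11,0,0,0]
After op 9 (push 9): stack=[31,9] mem=[11,0,0,0]
After op 10 (*): stack=[279] mem=[11,0,0,0]
After op 11 (pop): stack=[empty] mem=[11,0,0,0]
After op 12 (push 7): stack=[7] mem=[11,0,0,0]
After op 13 (RCL M1): stack=[7,0] mem=[11,0,0,0]
After op 14 (-): stack=[7] mem=[11,0,0,0]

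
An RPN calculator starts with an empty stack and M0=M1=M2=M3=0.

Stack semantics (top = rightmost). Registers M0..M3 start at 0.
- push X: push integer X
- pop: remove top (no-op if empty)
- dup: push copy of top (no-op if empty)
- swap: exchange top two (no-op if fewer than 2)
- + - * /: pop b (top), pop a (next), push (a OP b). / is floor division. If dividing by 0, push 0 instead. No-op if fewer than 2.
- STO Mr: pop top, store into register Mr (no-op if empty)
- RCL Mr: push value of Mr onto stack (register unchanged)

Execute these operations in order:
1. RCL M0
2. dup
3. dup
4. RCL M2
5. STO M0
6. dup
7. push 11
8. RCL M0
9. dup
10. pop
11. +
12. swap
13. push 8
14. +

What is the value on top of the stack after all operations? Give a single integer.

Answer: 8

Derivation:
After op 1 (RCL M0): stack=[0] mem=[0,0,0,0]
After op 2 (dup): stack=[0,0] mem=[0,0,0,0]
After op 3 (dup): stack=[0,0,0] mem=[0,0,0,0]
After op 4 (RCL M2): stack=[0,0,0,0] mem=[0,0,0,0]
After op 5 (STO M0): stack=[0,0,0] mem=[0,0,0,0]
After op 6 (dup): stack=[0,0,0,0] mem=[0,0,0,0]
After op 7 (push 11): stack=[0,0,0,0,11] mem=[0,0,0,0]
After op 8 (RCL M0): stack=[0,0,0,0,11,0] mem=[0,0,0,0]
After op 9 (dup): stack=[0,0,0,0,11,0,0] mem=[0,0,0,0]
After op 10 (pop): stack=[0,0,0,0,11,0] mem=[0,0,0,0]
After op 11 (+): stack=[0,0,0,0,11] mem=[0,0,0,0]
After op 12 (swap): stack=[0,0,0,11,0] mem=[0,0,0,0]
After op 13 (push 8): stack=[0,0,0,11,0,8] mem=[0,0,0,0]
After op 14 (+): stack=[0,0,0,11,8] mem=[0,0,0,0]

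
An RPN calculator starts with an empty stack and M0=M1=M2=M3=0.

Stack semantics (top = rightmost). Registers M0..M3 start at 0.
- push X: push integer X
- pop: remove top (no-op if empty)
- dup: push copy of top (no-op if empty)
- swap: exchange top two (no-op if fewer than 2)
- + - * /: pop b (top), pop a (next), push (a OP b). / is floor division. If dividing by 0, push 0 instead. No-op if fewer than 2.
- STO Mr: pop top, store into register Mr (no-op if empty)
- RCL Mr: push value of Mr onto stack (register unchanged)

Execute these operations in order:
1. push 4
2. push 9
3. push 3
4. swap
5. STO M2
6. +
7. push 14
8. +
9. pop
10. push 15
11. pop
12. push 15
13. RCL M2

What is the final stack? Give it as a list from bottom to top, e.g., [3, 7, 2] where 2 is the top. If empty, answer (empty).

Answer: [15, 9]

Derivation:
After op 1 (push 4): stack=[4] mem=[0,0,0,0]
After op 2 (push 9): stack=[4,9] mem=[0,0,0,0]
After op 3 (push 3): stack=[4,9,3] mem=[0,0,0,0]
After op 4 (swap): stack=[4,3,9] mem=[0,0,0,0]
After op 5 (STO M2): stack=[4,3] mem=[0,0,9,0]
After op 6 (+): stack=[7] mem=[0,0,9,0]
After op 7 (push 14): stack=[7,14] mem=[0,0,9,0]
After op 8 (+): stack=[21] mem=[0,0,9,0]
After op 9 (pop): stack=[empty] mem=[0,0,9,0]
After op 10 (push 15): stack=[15] mem=[0,0,9,0]
After op 11 (pop): stack=[empty] mem=[0,0,9,0]
After op 12 (push 15): stack=[15] mem=[0,0,9,0]
After op 13 (RCL M2): stack=[15,9] mem=[0,0,9,0]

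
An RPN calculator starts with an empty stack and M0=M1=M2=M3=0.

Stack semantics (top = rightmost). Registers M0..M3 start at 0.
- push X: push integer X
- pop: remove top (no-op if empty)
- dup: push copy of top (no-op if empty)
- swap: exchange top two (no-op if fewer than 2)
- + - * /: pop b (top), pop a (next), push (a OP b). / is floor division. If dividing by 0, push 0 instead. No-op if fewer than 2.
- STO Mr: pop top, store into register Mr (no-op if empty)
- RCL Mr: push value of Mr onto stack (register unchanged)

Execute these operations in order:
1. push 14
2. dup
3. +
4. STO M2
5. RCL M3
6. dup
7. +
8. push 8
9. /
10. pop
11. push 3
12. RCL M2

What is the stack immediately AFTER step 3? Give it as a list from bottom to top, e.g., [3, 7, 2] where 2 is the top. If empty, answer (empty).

After op 1 (push 14): stack=[14] mem=[0,0,0,0]
After op 2 (dup): stack=[14,14] mem=[0,0,0,0]
After op 3 (+): stack=[28] mem=[0,0,0,0]

[28]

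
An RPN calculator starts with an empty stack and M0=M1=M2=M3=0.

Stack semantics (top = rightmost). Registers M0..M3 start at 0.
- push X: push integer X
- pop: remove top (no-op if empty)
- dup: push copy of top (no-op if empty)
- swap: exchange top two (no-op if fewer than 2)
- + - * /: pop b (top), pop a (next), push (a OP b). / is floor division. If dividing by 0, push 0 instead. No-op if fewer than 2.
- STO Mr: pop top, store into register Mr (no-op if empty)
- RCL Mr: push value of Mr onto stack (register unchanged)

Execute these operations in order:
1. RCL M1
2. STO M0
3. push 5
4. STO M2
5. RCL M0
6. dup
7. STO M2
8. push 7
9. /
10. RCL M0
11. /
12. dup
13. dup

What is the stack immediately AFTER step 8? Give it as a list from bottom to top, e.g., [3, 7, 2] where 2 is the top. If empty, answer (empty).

After op 1 (RCL M1): stack=[0] mem=[0,0,0,0]
After op 2 (STO M0): stack=[empty] mem=[0,0,0,0]
After op 3 (push 5): stack=[5] mem=[0,0,0,0]
After op 4 (STO M2): stack=[empty] mem=[0,0,5,0]
After op 5 (RCL M0): stack=[0] mem=[0,0,5,0]
After op 6 (dup): stack=[0,0] mem=[0,0,5,0]
After op 7 (STO M2): stack=[0] mem=[0,0,0,0]
After op 8 (push 7): stack=[0,7] mem=[0,0,0,0]

[0, 7]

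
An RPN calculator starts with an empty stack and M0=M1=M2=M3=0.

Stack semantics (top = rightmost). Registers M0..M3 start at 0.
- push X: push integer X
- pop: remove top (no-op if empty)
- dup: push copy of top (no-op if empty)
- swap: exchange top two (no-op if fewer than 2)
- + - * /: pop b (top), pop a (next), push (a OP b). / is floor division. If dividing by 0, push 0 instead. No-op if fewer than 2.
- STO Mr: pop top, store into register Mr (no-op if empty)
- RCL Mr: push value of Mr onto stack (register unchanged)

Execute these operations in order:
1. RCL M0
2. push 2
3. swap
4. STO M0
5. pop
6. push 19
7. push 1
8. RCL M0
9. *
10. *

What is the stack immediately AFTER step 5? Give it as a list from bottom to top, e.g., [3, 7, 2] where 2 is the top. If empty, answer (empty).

After op 1 (RCL M0): stack=[0] mem=[0,0,0,0]
After op 2 (push 2): stack=[0,2] mem=[0,0,0,0]
After op 3 (swap): stack=[2,0] mem=[0,0,0,0]
After op 4 (STO M0): stack=[2] mem=[0,0,0,0]
After op 5 (pop): stack=[empty] mem=[0,0,0,0]

(empty)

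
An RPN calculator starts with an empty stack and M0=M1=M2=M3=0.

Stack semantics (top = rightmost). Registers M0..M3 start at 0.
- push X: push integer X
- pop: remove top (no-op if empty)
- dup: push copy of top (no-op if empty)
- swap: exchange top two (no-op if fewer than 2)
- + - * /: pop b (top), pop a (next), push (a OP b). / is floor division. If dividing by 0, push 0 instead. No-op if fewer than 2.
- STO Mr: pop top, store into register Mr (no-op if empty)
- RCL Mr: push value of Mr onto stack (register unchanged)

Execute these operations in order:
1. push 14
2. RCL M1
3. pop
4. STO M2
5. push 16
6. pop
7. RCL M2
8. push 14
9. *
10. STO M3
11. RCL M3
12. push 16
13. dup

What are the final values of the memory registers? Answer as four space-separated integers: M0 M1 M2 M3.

Answer: 0 0 14 196

Derivation:
After op 1 (push 14): stack=[14] mem=[0,0,0,0]
After op 2 (RCL M1): stack=[14,0] mem=[0,0,0,0]
After op 3 (pop): stack=[14] mem=[0,0,0,0]
After op 4 (STO M2): stack=[empty] mem=[0,0,14,0]
After op 5 (push 16): stack=[16] mem=[0,0,14,0]
After op 6 (pop): stack=[empty] mem=[0,0,14,0]
After op 7 (RCL M2): stack=[14] mem=[0,0,14,0]
After op 8 (push 14): stack=[14,14] mem=[0,0,14,0]
After op 9 (*): stack=[196] mem=[0,0,14,0]
After op 10 (STO M3): stack=[empty] mem=[0,0,14,196]
After op 11 (RCL M3): stack=[196] mem=[0,0,14,196]
After op 12 (push 16): stack=[196,16] mem=[0,0,14,196]
After op 13 (dup): stack=[196,16,16] mem=[0,0,14,196]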